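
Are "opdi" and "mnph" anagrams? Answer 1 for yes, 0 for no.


Strings: "opdi", "mnph"
Sorted first:  diop
Sorted second: hmnp
Differ at position 0: 'd' vs 'h' => not anagrams

0


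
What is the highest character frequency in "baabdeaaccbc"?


Input: baabdeaaccbc
Character counts:
  'a': 4
  'b': 3
  'c': 3
  'd': 1
  'e': 1
Maximum frequency: 4

4


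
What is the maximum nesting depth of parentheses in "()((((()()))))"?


Input: "()((((()()))))"
Tracking depth:
  Position 0 '(': depth becomes 1
  Position 1 ')': depth becomes 0
  Position 2 '(': depth becomes 1
  Position 3 '(': depth becomes 2
  Position 4 '(': depth becomes 3
  Position 5 '(': depth becomes 4
  Position 6 '(': depth becomes 5
  Position 7 ')': depth becomes 4
  Position 8 '(': depth becomes 5
  Position 9 ')': depth becomes 4
  Position 10 ')': depth becomes 3
  Position 11 ')': depth becomes 2
  Position 12 ')': depth becomes 1
  Position 13 ')': depth becomes 0
Maximum depth reached: 5

5


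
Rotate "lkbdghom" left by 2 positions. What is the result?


Input: "lkbdghom", rotate left by 2
First 2 characters: "lk"
Remaining characters: "bdghom"
Concatenate remaining + first: "bdghom" + "lk" = "bdghomlk"

bdghomlk


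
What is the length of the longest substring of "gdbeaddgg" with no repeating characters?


Input: "gdbeaddgg"
Sliding window (track last position of each char):
  Position 0 ('g'): window [0,0] length 1 -- new best
  Position 1 ('d'): window [0,1] length 2 -- new best
  Position 2 ('b'): window [0,2] length 3 -- new best
  Position 3 ('e'): window [0,3] length 4 -- new best
  Position 4 ('a'): window [0,4] length 5 -- new best
  Position 5 ('d'): repeat (last at 1), move window start to 2
  Position 5 ('d'): window [2,5] length 4
  Position 6 ('d'): repeat (last at 5), move window start to 6
  Position 6 ('d'): window [6,6] length 1
  Position 7 ('g'): window [6,7] length 2
  Position 8 ('g'): repeat (last at 7), move window start to 8
  Position 8 ('g'): window [8,8] length 1
Longest substring with no repeats: "gdbea" with length 5

5


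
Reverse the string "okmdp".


Input: okmdp
Reading characters right to left:
  Position 4: 'p'
  Position 3: 'd'
  Position 2: 'm'
  Position 1: 'k'
  Position 0: 'o'
Reversed: pdmko

pdmko


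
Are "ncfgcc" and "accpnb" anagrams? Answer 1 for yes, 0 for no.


Strings: "ncfgcc", "accpnb"
Sorted first:  cccfgn
Sorted second: abccnp
Differ at position 0: 'c' vs 'a' => not anagrams

0


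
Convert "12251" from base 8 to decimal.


Input: "12251" in base 8
Positional expansion:
  Digit '1' (value 1) x 8^4 = 4096
  Digit '2' (value 2) x 8^3 = 1024
  Digit '2' (value 2) x 8^2 = 128
  Digit '5' (value 5) x 8^1 = 40
  Digit '1' (value 1) x 8^0 = 1
Sum = 5289

5289


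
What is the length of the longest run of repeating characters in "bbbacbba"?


Input: "bbbacbba"
Scanning for longest run:
  Position 1 ('b'): continues run of 'b', length=2
  Position 2 ('b'): continues run of 'b', length=3
  Position 3 ('a'): new char, reset run to 1
  Position 4 ('c'): new char, reset run to 1
  Position 5 ('b'): new char, reset run to 1
  Position 6 ('b'): continues run of 'b', length=2
  Position 7 ('a'): new char, reset run to 1
Longest run: 'b' with length 3

3


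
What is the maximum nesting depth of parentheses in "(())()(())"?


Input: "(())()(())"
Tracking depth:
  Position 0 '(': depth becomes 1
  Position 1 '(': depth becomes 2
  Position 2 ')': depth becomes 1
  Position 3 ')': depth becomes 0
  Position 4 '(': depth becomes 1
  Position 5 ')': depth becomes 0
  Position 6 '(': depth becomes 1
  Position 7 '(': depth becomes 2
  Position 8 ')': depth becomes 1
  Position 9 ')': depth becomes 0
Maximum depth reached: 2

2


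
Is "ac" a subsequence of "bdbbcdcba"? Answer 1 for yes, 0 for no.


Check if "ac" is a subsequence of "bdbbcdcba"
Greedy scan:
  Position 0 ('b'): no match needed
  Position 1 ('d'): no match needed
  Position 2 ('b'): no match needed
  Position 3 ('b'): no match needed
  Position 4 ('c'): no match needed
  Position 5 ('d'): no match needed
  Position 6 ('c'): no match needed
  Position 7 ('b'): no match needed
  Position 8 ('a'): matches sub[0] = 'a'
Only matched 1/2 characters => not a subsequence

0


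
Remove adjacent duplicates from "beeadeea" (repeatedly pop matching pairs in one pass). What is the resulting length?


Input: beeadeea
Stack-based adjacent duplicate removal:
  Read 'b': push. Stack: b
  Read 'e': push. Stack: be
  Read 'e': matches stack top 'e' => pop. Stack: b
  Read 'a': push. Stack: ba
  Read 'd': push. Stack: bad
  Read 'e': push. Stack: bade
  Read 'e': matches stack top 'e' => pop. Stack: bad
  Read 'a': push. Stack: bada
Final stack: "bada" (length 4)

4


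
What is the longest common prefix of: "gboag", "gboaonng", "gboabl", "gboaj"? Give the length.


Words: gboag, gboaonng, gboabl, gboaj
  Position 0: all 'g' => match
  Position 1: all 'b' => match
  Position 2: all 'o' => match
  Position 3: all 'a' => match
  Position 4: ('g', 'o', 'b', 'j') => mismatch, stop
LCP = "gboa" (length 4)

4


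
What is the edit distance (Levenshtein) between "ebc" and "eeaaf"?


Computing edit distance: "ebc" -> "eeaaf"
DP table:
           e    e    a    a    f
      0    1    2    3    4    5
  e   1    0    1    2    3    4
  b   2    1    1    2    3    4
  c   3    2    2    2    3    4
Edit distance = dp[3][5] = 4

4


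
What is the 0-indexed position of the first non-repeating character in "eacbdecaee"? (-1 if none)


Input: eacbdecaee
Character frequencies:
  'a': 2
  'b': 1
  'c': 2
  'd': 1
  'e': 4
Scanning left to right for freq == 1:
  Position 0 ('e'): freq=4, skip
  Position 1 ('a'): freq=2, skip
  Position 2 ('c'): freq=2, skip
  Position 3 ('b'): unique! => answer = 3

3


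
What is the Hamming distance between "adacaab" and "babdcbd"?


Comparing "adacaab" and "babdcbd" position by position:
  Position 0: 'a' vs 'b' => differ
  Position 1: 'd' vs 'a' => differ
  Position 2: 'a' vs 'b' => differ
  Position 3: 'c' vs 'd' => differ
  Position 4: 'a' vs 'c' => differ
  Position 5: 'a' vs 'b' => differ
  Position 6: 'b' vs 'd' => differ
Total differences (Hamming distance): 7

7


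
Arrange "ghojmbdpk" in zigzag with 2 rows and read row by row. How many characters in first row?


Zigzag "ghojmbdpk" into 2 rows:
Placing characters:
  'g' => row 0
  'h' => row 1
  'o' => row 0
  'j' => row 1
  'm' => row 0
  'b' => row 1
  'd' => row 0
  'p' => row 1
  'k' => row 0
Rows:
  Row 0: "gomdk"
  Row 1: "hjbp"
First row length: 5

5


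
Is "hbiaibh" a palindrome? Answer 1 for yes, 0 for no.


Input: hbiaibh
Reversed: hbiaibh
  Compare pos 0 ('h') with pos 6 ('h'): match
  Compare pos 1 ('b') with pos 5 ('b'): match
  Compare pos 2 ('i') with pos 4 ('i'): match
Result: palindrome

1


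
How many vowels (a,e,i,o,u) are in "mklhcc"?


Input: mklhcc
Checking each character:
  'm' at position 0: consonant
  'k' at position 1: consonant
  'l' at position 2: consonant
  'h' at position 3: consonant
  'c' at position 4: consonant
  'c' at position 5: consonant
Total vowels: 0

0


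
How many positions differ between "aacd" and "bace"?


Comparing "aacd" and "bace" position by position:
  Position 0: 'a' vs 'b' => DIFFER
  Position 1: 'a' vs 'a' => same
  Position 2: 'c' vs 'c' => same
  Position 3: 'd' vs 'e' => DIFFER
Positions that differ: 2

2


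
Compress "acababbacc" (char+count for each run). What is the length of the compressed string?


Input: acababbacc
Runs:
  'a' x 1 => "a1"
  'c' x 1 => "c1"
  'a' x 1 => "a1"
  'b' x 1 => "b1"
  'a' x 1 => "a1"
  'b' x 2 => "b2"
  'a' x 1 => "a1"
  'c' x 2 => "c2"
Compressed: "a1c1a1b1a1b2a1c2"
Compressed length: 16

16


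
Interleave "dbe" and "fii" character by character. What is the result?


Interleaving "dbe" and "fii":
  Position 0: 'd' from first, 'f' from second => "df"
  Position 1: 'b' from first, 'i' from second => "bi"
  Position 2: 'e' from first, 'i' from second => "ei"
Result: dfbiei

dfbiei


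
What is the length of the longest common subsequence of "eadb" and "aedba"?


LCS of "eadb" and "aedba"
DP table:
           a    e    d    b    a
      0    0    0    0    0    0
  e   0    0    1    1    1    1
  a   0    1    1    1    1    2
  d   0    1    1    2    2    2
  b   0    1    1    2    3    3
LCS length = dp[4][5] = 3

3


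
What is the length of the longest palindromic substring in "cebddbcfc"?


Input: "cebddbcfc"
Checking substrings for palindromes:
  [2:6] "bddb" (len 4) => palindrome
  [6:9] "cfc" (len 3) => palindrome
  [3:5] "dd" (len 2) => palindrome
Longest palindromic substring: "bddb" with length 4

4


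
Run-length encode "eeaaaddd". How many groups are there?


Input: eeaaaddd
Scanning for consecutive runs:
  Group 1: 'e' x 2 (positions 0-1)
  Group 2: 'a' x 3 (positions 2-4)
  Group 3: 'd' x 3 (positions 5-7)
Total groups: 3

3


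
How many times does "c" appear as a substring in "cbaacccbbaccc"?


Searching for "c" in "cbaacccbbaccc"
Scanning each position:
  Position 0: "c" => MATCH
  Position 1: "b" => no
  Position 2: "a" => no
  Position 3: "a" => no
  Position 4: "c" => MATCH
  Position 5: "c" => MATCH
  Position 6: "c" => MATCH
  Position 7: "b" => no
  Position 8: "b" => no
  Position 9: "a" => no
  Position 10: "c" => MATCH
  Position 11: "c" => MATCH
  Position 12: "c" => MATCH
Total occurrences: 7

7


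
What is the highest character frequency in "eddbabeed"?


Input: eddbabeed
Character counts:
  'a': 1
  'b': 2
  'd': 3
  'e': 3
Maximum frequency: 3

3


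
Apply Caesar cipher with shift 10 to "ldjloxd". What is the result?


Caesar cipher: shift "ldjloxd" by 10
  'l' (pos 11) + 10 = pos 21 = 'v'
  'd' (pos 3) + 10 = pos 13 = 'n'
  'j' (pos 9) + 10 = pos 19 = 't'
  'l' (pos 11) + 10 = pos 21 = 'v'
  'o' (pos 14) + 10 = pos 24 = 'y'
  'x' (pos 23) + 10 = pos 7 = 'h'
  'd' (pos 3) + 10 = pos 13 = 'n'
Result: vntvyhn

vntvyhn


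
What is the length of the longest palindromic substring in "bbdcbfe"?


Input: "bbdcbfe"
Checking substrings for palindromes:
  [0:2] "bb" (len 2) => palindrome
Longest palindromic substring: "bb" with length 2

2


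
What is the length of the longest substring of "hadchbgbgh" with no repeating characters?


Input: "hadchbgbgh"
Sliding window (track last position of each char):
  Position 0 ('h'): window [0,0] length 1 -- new best
  Position 1 ('a'): window [0,1] length 2 -- new best
  Position 2 ('d'): window [0,2] length 3 -- new best
  Position 3 ('c'): window [0,3] length 4 -- new best
  Position 4 ('h'): repeat (last at 0), move window start to 1
  Position 4 ('h'): window [1,4] length 4
  Position 5 ('b'): window [1,5] length 5 -- new best
  Position 6 ('g'): window [1,6] length 6 -- new best
  Position 7 ('b'): repeat (last at 5), move window start to 6
  Position 7 ('b'): window [6,7] length 2
  Position 8 ('g'): repeat (last at 6), move window start to 7
  Position 8 ('g'): window [7,8] length 2
  Position 9 ('h'): window [7,9] length 3
Longest substring with no repeats: "adchbg" with length 6

6


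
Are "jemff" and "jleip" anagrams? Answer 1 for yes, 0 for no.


Strings: "jemff", "jleip"
Sorted first:  effjm
Sorted second: eijlp
Differ at position 1: 'f' vs 'i' => not anagrams

0


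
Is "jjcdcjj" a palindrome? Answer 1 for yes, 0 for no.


Input: jjcdcjj
Reversed: jjcdcjj
  Compare pos 0 ('j') with pos 6 ('j'): match
  Compare pos 1 ('j') with pos 5 ('j'): match
  Compare pos 2 ('c') with pos 4 ('c'): match
Result: palindrome

1


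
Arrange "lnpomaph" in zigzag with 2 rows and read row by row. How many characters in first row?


Zigzag "lnpomaph" into 2 rows:
Placing characters:
  'l' => row 0
  'n' => row 1
  'p' => row 0
  'o' => row 1
  'm' => row 0
  'a' => row 1
  'p' => row 0
  'h' => row 1
Rows:
  Row 0: "lpmp"
  Row 1: "noah"
First row length: 4

4


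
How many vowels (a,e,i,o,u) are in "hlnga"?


Input: hlnga
Checking each character:
  'h' at position 0: consonant
  'l' at position 1: consonant
  'n' at position 2: consonant
  'g' at position 3: consonant
  'a' at position 4: vowel (running total: 1)
Total vowels: 1

1


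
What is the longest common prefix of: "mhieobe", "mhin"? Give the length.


Words: mhieobe, mhin
  Position 0: all 'm' => match
  Position 1: all 'h' => match
  Position 2: all 'i' => match
  Position 3: ('e', 'n') => mismatch, stop
LCP = "mhi" (length 3)

3


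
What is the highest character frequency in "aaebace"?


Input: aaebace
Character counts:
  'a': 3
  'b': 1
  'c': 1
  'e': 2
Maximum frequency: 3

3


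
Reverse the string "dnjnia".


Input: dnjnia
Reading characters right to left:
  Position 5: 'a'
  Position 4: 'i'
  Position 3: 'n'
  Position 2: 'j'
  Position 1: 'n'
  Position 0: 'd'
Reversed: ainjnd

ainjnd


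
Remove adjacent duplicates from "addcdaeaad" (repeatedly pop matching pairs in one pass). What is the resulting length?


Input: addcdaeaad
Stack-based adjacent duplicate removal:
  Read 'a': push. Stack: a
  Read 'd': push. Stack: ad
  Read 'd': matches stack top 'd' => pop. Stack: a
  Read 'c': push. Stack: ac
  Read 'd': push. Stack: acd
  Read 'a': push. Stack: acda
  Read 'e': push. Stack: acdae
  Read 'a': push. Stack: acdaea
  Read 'a': matches stack top 'a' => pop. Stack: acdae
  Read 'd': push. Stack: acdaed
Final stack: "acdaed" (length 6)

6


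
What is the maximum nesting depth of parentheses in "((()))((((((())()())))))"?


Input: "((()))((((((())()())))))"
Tracking depth:
  Position 0 '(': depth becomes 1
  Position 1 '(': depth becomes 2
  Position 2 '(': depth becomes 3
  Position 3 ')': depth becomes 2
  Position 4 ')': depth becomes 1
  Position 5 ')': depth becomes 0
  Position 6 '(': depth becomes 1
  Position 7 '(': depth becomes 2
  Position 8 '(': depth becomes 3
  Position 9 '(': depth becomes 4
  Position 10 '(': depth becomes 5
  Position 11 '(': depth becomes 6
  Position 12 '(': depth becomes 7
  Position 13 ')': depth becomes 6
  Position 14 ')': depth becomes 5
  Position 15 '(': depth becomes 6
  Position 16 ')': depth becomes 5
  Position 17 '(': depth becomes 6
  Position 18 ')': depth becomes 5
  Position 19 ')': depth becomes 4
  Position 20 ')': depth becomes 3
  Position 21 ')': depth becomes 2
  Position 22 ')': depth becomes 1
  Position 23 ')': depth becomes 0
Maximum depth reached: 7

7


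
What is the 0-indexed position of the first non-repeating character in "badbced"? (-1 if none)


Input: badbced
Character frequencies:
  'a': 1
  'b': 2
  'c': 1
  'd': 2
  'e': 1
Scanning left to right for freq == 1:
  Position 0 ('b'): freq=2, skip
  Position 1 ('a'): unique! => answer = 1

1


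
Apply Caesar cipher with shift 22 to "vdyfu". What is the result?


Caesar cipher: shift "vdyfu" by 22
  'v' (pos 21) + 22 = pos 17 = 'r'
  'd' (pos 3) + 22 = pos 25 = 'z'
  'y' (pos 24) + 22 = pos 20 = 'u'
  'f' (pos 5) + 22 = pos 1 = 'b'
  'u' (pos 20) + 22 = pos 16 = 'q'
Result: rzubq

rzubq


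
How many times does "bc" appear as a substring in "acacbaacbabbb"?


Searching for "bc" in "acacbaacbabbb"
Scanning each position:
  Position 0: "ac" => no
  Position 1: "ca" => no
  Position 2: "ac" => no
  Position 3: "cb" => no
  Position 4: "ba" => no
  Position 5: "aa" => no
  Position 6: "ac" => no
  Position 7: "cb" => no
  Position 8: "ba" => no
  Position 9: "ab" => no
  Position 10: "bb" => no
  Position 11: "bb" => no
Total occurrences: 0

0


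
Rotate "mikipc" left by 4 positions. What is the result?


Input: "mikipc", rotate left by 4
First 4 characters: "miki"
Remaining characters: "pc"
Concatenate remaining + first: "pc" + "miki" = "pcmiki"

pcmiki


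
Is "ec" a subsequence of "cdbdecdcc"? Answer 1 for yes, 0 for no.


Check if "ec" is a subsequence of "cdbdecdcc"
Greedy scan:
  Position 0 ('c'): no match needed
  Position 1 ('d'): no match needed
  Position 2 ('b'): no match needed
  Position 3 ('d'): no match needed
  Position 4 ('e'): matches sub[0] = 'e'
  Position 5 ('c'): matches sub[1] = 'c'
  Position 6 ('d'): no match needed
  Position 7 ('c'): no match needed
  Position 8 ('c'): no match needed
All 2 characters matched => is a subsequence

1


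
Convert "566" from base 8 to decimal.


Input: "566" in base 8
Positional expansion:
  Digit '5' (value 5) x 8^2 = 320
  Digit '6' (value 6) x 8^1 = 48
  Digit '6' (value 6) x 8^0 = 6
Sum = 374

374


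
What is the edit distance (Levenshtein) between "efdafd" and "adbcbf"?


Computing edit distance: "efdafd" -> "adbcbf"
DP table:
           a    d    b    c    b    f
      0    1    2    3    4    5    6
  e   1    1    2    3    4    5    6
  f   2    2    2    3    4    5    5
  d   3    3    2    3    4    5    6
  a   4    3    3    3    4    5    6
  f   5    4    4    4    4    5    5
  d   6    5    4    5    5    5    6
Edit distance = dp[6][6] = 6

6


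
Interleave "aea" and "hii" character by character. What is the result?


Interleaving "aea" and "hii":
  Position 0: 'a' from first, 'h' from second => "ah"
  Position 1: 'e' from first, 'i' from second => "ei"
  Position 2: 'a' from first, 'i' from second => "ai"
Result: aheiai

aheiai


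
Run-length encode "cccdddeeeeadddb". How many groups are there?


Input: cccdddeeeeadddb
Scanning for consecutive runs:
  Group 1: 'c' x 3 (positions 0-2)
  Group 2: 'd' x 3 (positions 3-5)
  Group 3: 'e' x 4 (positions 6-9)
  Group 4: 'a' x 1 (positions 10-10)
  Group 5: 'd' x 3 (positions 11-13)
  Group 6: 'b' x 1 (positions 14-14)
Total groups: 6

6


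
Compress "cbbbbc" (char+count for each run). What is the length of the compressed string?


Input: cbbbbc
Runs:
  'c' x 1 => "c1"
  'b' x 4 => "b4"
  'c' x 1 => "c1"
Compressed: "c1b4c1"
Compressed length: 6

6


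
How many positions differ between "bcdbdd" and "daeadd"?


Comparing "bcdbdd" and "daeadd" position by position:
  Position 0: 'b' vs 'd' => DIFFER
  Position 1: 'c' vs 'a' => DIFFER
  Position 2: 'd' vs 'e' => DIFFER
  Position 3: 'b' vs 'a' => DIFFER
  Position 4: 'd' vs 'd' => same
  Position 5: 'd' vs 'd' => same
Positions that differ: 4

4


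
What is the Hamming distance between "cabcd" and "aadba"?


Comparing "cabcd" and "aadba" position by position:
  Position 0: 'c' vs 'a' => differ
  Position 1: 'a' vs 'a' => same
  Position 2: 'b' vs 'd' => differ
  Position 3: 'c' vs 'b' => differ
  Position 4: 'd' vs 'a' => differ
Total differences (Hamming distance): 4

4


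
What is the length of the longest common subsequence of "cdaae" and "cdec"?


LCS of "cdaae" and "cdec"
DP table:
           c    d    e    c
      0    0    0    0    0
  c   0    1    1    1    1
  d   0    1    2    2    2
  a   0    1    2    2    2
  a   0    1    2    2    2
  e   0    1    2    3    3
LCS length = dp[5][4] = 3

3


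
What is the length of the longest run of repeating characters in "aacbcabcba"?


Input: "aacbcabcba"
Scanning for longest run:
  Position 1 ('a'): continues run of 'a', length=2
  Position 2 ('c'): new char, reset run to 1
  Position 3 ('b'): new char, reset run to 1
  Position 4 ('c'): new char, reset run to 1
  Position 5 ('a'): new char, reset run to 1
  Position 6 ('b'): new char, reset run to 1
  Position 7 ('c'): new char, reset run to 1
  Position 8 ('b'): new char, reset run to 1
  Position 9 ('a'): new char, reset run to 1
Longest run: 'a' with length 2

2


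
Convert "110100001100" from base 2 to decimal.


Input: "110100001100" in base 2
Positional expansion:
  Digit '1' (value 1) x 2^11 = 2048
  Digit '1' (value 1) x 2^10 = 1024
  Digit '0' (value 0) x 2^9 = 0
  Digit '1' (value 1) x 2^8 = 256
  Digit '0' (value 0) x 2^7 = 0
  Digit '0' (value 0) x 2^6 = 0
  Digit '0' (value 0) x 2^5 = 0
  Digit '0' (value 0) x 2^4 = 0
  Digit '1' (value 1) x 2^3 = 8
  Digit '1' (value 1) x 2^2 = 4
  Digit '0' (value 0) x 2^1 = 0
  Digit '0' (value 0) x 2^0 = 0
Sum = 3340

3340


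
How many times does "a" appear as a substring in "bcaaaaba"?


Searching for "a" in "bcaaaaba"
Scanning each position:
  Position 0: "b" => no
  Position 1: "c" => no
  Position 2: "a" => MATCH
  Position 3: "a" => MATCH
  Position 4: "a" => MATCH
  Position 5: "a" => MATCH
  Position 6: "b" => no
  Position 7: "a" => MATCH
Total occurrences: 5

5


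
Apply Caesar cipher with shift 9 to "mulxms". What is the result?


Caesar cipher: shift "mulxms" by 9
  'm' (pos 12) + 9 = pos 21 = 'v'
  'u' (pos 20) + 9 = pos 3 = 'd'
  'l' (pos 11) + 9 = pos 20 = 'u'
  'x' (pos 23) + 9 = pos 6 = 'g'
  'm' (pos 12) + 9 = pos 21 = 'v'
  's' (pos 18) + 9 = pos 1 = 'b'
Result: vdugvb

vdugvb


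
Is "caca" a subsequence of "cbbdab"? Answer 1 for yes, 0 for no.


Check if "caca" is a subsequence of "cbbdab"
Greedy scan:
  Position 0 ('c'): matches sub[0] = 'c'
  Position 1 ('b'): no match needed
  Position 2 ('b'): no match needed
  Position 3 ('d'): no match needed
  Position 4 ('a'): matches sub[1] = 'a'
  Position 5 ('b'): no match needed
Only matched 2/4 characters => not a subsequence

0


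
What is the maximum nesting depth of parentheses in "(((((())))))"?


Input: "(((((())))))"
Tracking depth:
  Position 0 '(': depth becomes 1
  Position 1 '(': depth becomes 2
  Position 2 '(': depth becomes 3
  Position 3 '(': depth becomes 4
  Position 4 '(': depth becomes 5
  Position 5 '(': depth becomes 6
  Position 6 ')': depth becomes 5
  Position 7 ')': depth becomes 4
  Position 8 ')': depth becomes 3
  Position 9 ')': depth becomes 2
  Position 10 ')': depth becomes 1
  Position 11 ')': depth becomes 0
Maximum depth reached: 6

6


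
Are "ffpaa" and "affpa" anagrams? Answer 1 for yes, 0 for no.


Strings: "ffpaa", "affpa"
Sorted first:  aaffp
Sorted second: aaffp
Sorted forms match => anagrams

1


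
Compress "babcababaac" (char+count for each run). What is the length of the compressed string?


Input: babcababaac
Runs:
  'b' x 1 => "b1"
  'a' x 1 => "a1"
  'b' x 1 => "b1"
  'c' x 1 => "c1"
  'a' x 1 => "a1"
  'b' x 1 => "b1"
  'a' x 1 => "a1"
  'b' x 1 => "b1"
  'a' x 2 => "a2"
  'c' x 1 => "c1"
Compressed: "b1a1b1c1a1b1a1b1a2c1"
Compressed length: 20

20


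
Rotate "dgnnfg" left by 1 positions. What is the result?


Input: "dgnnfg", rotate left by 1
First 1 characters: "d"
Remaining characters: "gnnfg"
Concatenate remaining + first: "gnnfg" + "d" = "gnnfgd"

gnnfgd


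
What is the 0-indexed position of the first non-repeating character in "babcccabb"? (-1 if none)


Input: babcccabb
Character frequencies:
  'a': 2
  'b': 4
  'c': 3
Scanning left to right for freq == 1:
  Position 0 ('b'): freq=4, skip
  Position 1 ('a'): freq=2, skip
  Position 2 ('b'): freq=4, skip
  Position 3 ('c'): freq=3, skip
  Position 4 ('c'): freq=3, skip
  Position 5 ('c'): freq=3, skip
  Position 6 ('a'): freq=2, skip
  Position 7 ('b'): freq=4, skip
  Position 8 ('b'): freq=4, skip
  No unique character found => answer = -1

-1


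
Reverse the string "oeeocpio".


Input: oeeocpio
Reading characters right to left:
  Position 7: 'o'
  Position 6: 'i'
  Position 5: 'p'
  Position 4: 'c'
  Position 3: 'o'
  Position 2: 'e'
  Position 1: 'e'
  Position 0: 'o'
Reversed: oipcoeeo

oipcoeeo


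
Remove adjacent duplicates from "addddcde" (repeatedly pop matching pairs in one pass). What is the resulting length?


Input: addddcde
Stack-based adjacent duplicate removal:
  Read 'a': push. Stack: a
  Read 'd': push. Stack: ad
  Read 'd': matches stack top 'd' => pop. Stack: a
  Read 'd': push. Stack: ad
  Read 'd': matches stack top 'd' => pop. Stack: a
  Read 'c': push. Stack: ac
  Read 'd': push. Stack: acd
  Read 'e': push. Stack: acde
Final stack: "acde" (length 4)

4


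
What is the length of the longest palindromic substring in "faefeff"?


Input: "faefeff"
Checking substrings for palindromes:
  [2:5] "efe" (len 3) => palindrome
  [3:6] "fef" (len 3) => palindrome
  [5:7] "ff" (len 2) => palindrome
Longest palindromic substring: "efe" with length 3

3


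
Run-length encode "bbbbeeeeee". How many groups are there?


Input: bbbbeeeeee
Scanning for consecutive runs:
  Group 1: 'b' x 4 (positions 0-3)
  Group 2: 'e' x 6 (positions 4-9)
Total groups: 2

2


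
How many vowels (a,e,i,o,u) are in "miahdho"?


Input: miahdho
Checking each character:
  'm' at position 0: consonant
  'i' at position 1: vowel (running total: 1)
  'a' at position 2: vowel (running total: 2)
  'h' at position 3: consonant
  'd' at position 4: consonant
  'h' at position 5: consonant
  'o' at position 6: vowel (running total: 3)
Total vowels: 3

3


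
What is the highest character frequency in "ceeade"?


Input: ceeade
Character counts:
  'a': 1
  'c': 1
  'd': 1
  'e': 3
Maximum frequency: 3

3


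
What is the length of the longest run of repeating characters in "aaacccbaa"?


Input: "aaacccbaa"
Scanning for longest run:
  Position 1 ('a'): continues run of 'a', length=2
  Position 2 ('a'): continues run of 'a', length=3
  Position 3 ('c'): new char, reset run to 1
  Position 4 ('c'): continues run of 'c', length=2
  Position 5 ('c'): continues run of 'c', length=3
  Position 6 ('b'): new char, reset run to 1
  Position 7 ('a'): new char, reset run to 1
  Position 8 ('a'): continues run of 'a', length=2
Longest run: 'a' with length 3

3


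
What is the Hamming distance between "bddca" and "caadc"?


Comparing "bddca" and "caadc" position by position:
  Position 0: 'b' vs 'c' => differ
  Position 1: 'd' vs 'a' => differ
  Position 2: 'd' vs 'a' => differ
  Position 3: 'c' vs 'd' => differ
  Position 4: 'a' vs 'c' => differ
Total differences (Hamming distance): 5

5


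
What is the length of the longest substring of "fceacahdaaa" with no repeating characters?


Input: "fceacahdaaa"
Sliding window (track last position of each char):
  Position 0 ('f'): window [0,0] length 1 -- new best
  Position 1 ('c'): window [0,1] length 2 -- new best
  Position 2 ('e'): window [0,2] length 3 -- new best
  Position 3 ('a'): window [0,3] length 4 -- new best
  Position 4 ('c'): repeat (last at 1), move window start to 2
  Position 4 ('c'): window [2,4] length 3
  Position 5 ('a'): repeat (last at 3), move window start to 4
  Position 5 ('a'): window [4,5] length 2
  Position 6 ('h'): window [4,6] length 3
  Position 7 ('d'): window [4,7] length 4
  Position 8 ('a'): repeat (last at 5), move window start to 6
  Position 8 ('a'): window [6,8] length 3
  Position 9 ('a'): repeat (last at 8), move window start to 9
  Position 9 ('a'): window [9,9] length 1
  Position 10 ('a'): repeat (last at 9), move window start to 10
  Position 10 ('a'): window [10,10] length 1
Longest substring with no repeats: "fcea" with length 4

4


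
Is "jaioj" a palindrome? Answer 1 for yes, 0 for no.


Input: jaioj
Reversed: joiaj
  Compare pos 0 ('j') with pos 4 ('j'): match
  Compare pos 1 ('a') with pos 3 ('o'): MISMATCH
Result: not a palindrome

0


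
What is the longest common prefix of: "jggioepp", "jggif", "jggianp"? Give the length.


Words: jggioepp, jggif, jggianp
  Position 0: all 'j' => match
  Position 1: all 'g' => match
  Position 2: all 'g' => match
  Position 3: all 'i' => match
  Position 4: ('o', 'f', 'a') => mismatch, stop
LCP = "jggi" (length 4)

4


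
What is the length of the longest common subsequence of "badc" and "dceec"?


LCS of "badc" and "dceec"
DP table:
           d    c    e    e    c
      0    0    0    0    0    0
  b   0    0    0    0    0    0
  a   0    0    0    0    0    0
  d   0    1    1    1    1    1
  c   0    1    2    2    2    2
LCS length = dp[4][5] = 2

2


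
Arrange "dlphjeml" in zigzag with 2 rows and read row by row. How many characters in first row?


Zigzag "dlphjeml" into 2 rows:
Placing characters:
  'd' => row 0
  'l' => row 1
  'p' => row 0
  'h' => row 1
  'j' => row 0
  'e' => row 1
  'm' => row 0
  'l' => row 1
Rows:
  Row 0: "dpjm"
  Row 1: "lhel"
First row length: 4

4


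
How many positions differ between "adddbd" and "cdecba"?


Comparing "adddbd" and "cdecba" position by position:
  Position 0: 'a' vs 'c' => DIFFER
  Position 1: 'd' vs 'd' => same
  Position 2: 'd' vs 'e' => DIFFER
  Position 3: 'd' vs 'c' => DIFFER
  Position 4: 'b' vs 'b' => same
  Position 5: 'd' vs 'a' => DIFFER
Positions that differ: 4

4


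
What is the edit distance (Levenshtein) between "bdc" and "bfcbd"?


Computing edit distance: "bdc" -> "bfcbd"
DP table:
           b    f    c    b    d
      0    1    2    3    4    5
  b   1    0    1    2    3    4
  d   2    1    1    2    3    3
  c   3    2    2    1    2    3
Edit distance = dp[3][5] = 3

3


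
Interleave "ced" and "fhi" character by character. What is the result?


Interleaving "ced" and "fhi":
  Position 0: 'c' from first, 'f' from second => "cf"
  Position 1: 'e' from first, 'h' from second => "eh"
  Position 2: 'd' from first, 'i' from second => "di"
Result: cfehdi

cfehdi


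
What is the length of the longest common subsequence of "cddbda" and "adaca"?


LCS of "cddbda" and "adaca"
DP table:
           a    d    a    c    a
      0    0    0    0    0    0
  c   0    0    0    0    1    1
  d   0    0    1    1    1    1
  d   0    0    1    1    1    1
  b   0    0    1    1    1    1
  d   0    0    1    1    1    1
  a   0    1    1    2    2    2
LCS length = dp[6][5] = 2

2


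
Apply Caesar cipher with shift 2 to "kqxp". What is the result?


Caesar cipher: shift "kqxp" by 2
  'k' (pos 10) + 2 = pos 12 = 'm'
  'q' (pos 16) + 2 = pos 18 = 's'
  'x' (pos 23) + 2 = pos 25 = 'z'
  'p' (pos 15) + 2 = pos 17 = 'r'
Result: mszr

mszr


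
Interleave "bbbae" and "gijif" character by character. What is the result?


Interleaving "bbbae" and "gijif":
  Position 0: 'b' from first, 'g' from second => "bg"
  Position 1: 'b' from first, 'i' from second => "bi"
  Position 2: 'b' from first, 'j' from second => "bj"
  Position 3: 'a' from first, 'i' from second => "ai"
  Position 4: 'e' from first, 'f' from second => "ef"
Result: bgbibjaief

bgbibjaief


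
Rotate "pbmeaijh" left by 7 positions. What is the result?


Input: "pbmeaijh", rotate left by 7
First 7 characters: "pbmeaij"
Remaining characters: "h"
Concatenate remaining + first: "h" + "pbmeaij" = "hpbmeaij"

hpbmeaij


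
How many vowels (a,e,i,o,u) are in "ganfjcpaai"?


Input: ganfjcpaai
Checking each character:
  'g' at position 0: consonant
  'a' at position 1: vowel (running total: 1)
  'n' at position 2: consonant
  'f' at position 3: consonant
  'j' at position 4: consonant
  'c' at position 5: consonant
  'p' at position 6: consonant
  'a' at position 7: vowel (running total: 2)
  'a' at position 8: vowel (running total: 3)
  'i' at position 9: vowel (running total: 4)
Total vowels: 4

4


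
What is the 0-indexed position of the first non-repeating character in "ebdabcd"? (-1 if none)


Input: ebdabcd
Character frequencies:
  'a': 1
  'b': 2
  'c': 1
  'd': 2
  'e': 1
Scanning left to right for freq == 1:
  Position 0 ('e'): unique! => answer = 0

0


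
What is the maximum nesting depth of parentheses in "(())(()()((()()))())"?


Input: "(())(()()((()()))())"
Tracking depth:
  Position 0 '(': depth becomes 1
  Position 1 '(': depth becomes 2
  Position 2 ')': depth becomes 1
  Position 3 ')': depth becomes 0
  Position 4 '(': depth becomes 1
  Position 5 '(': depth becomes 2
  Position 6 ')': depth becomes 1
  Position 7 '(': depth becomes 2
  Position 8 ')': depth becomes 1
  Position 9 '(': depth becomes 2
  Position 10 '(': depth becomes 3
  Position 11 '(': depth becomes 4
  Position 12 ')': depth becomes 3
  Position 13 '(': depth becomes 4
  Position 14 ')': depth becomes 3
  Position 15 ')': depth becomes 2
  Position 16 ')': depth becomes 1
  Position 17 '(': depth becomes 2
  Position 18 ')': depth becomes 1
  Position 19 ')': depth becomes 0
Maximum depth reached: 4

4


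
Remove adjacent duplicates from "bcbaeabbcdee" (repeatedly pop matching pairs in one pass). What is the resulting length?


Input: bcbaeabbcdee
Stack-based adjacent duplicate removal:
  Read 'b': push. Stack: b
  Read 'c': push. Stack: bc
  Read 'b': push. Stack: bcb
  Read 'a': push. Stack: bcba
  Read 'e': push. Stack: bcbae
  Read 'a': push. Stack: bcbaea
  Read 'b': push. Stack: bcbaeab
  Read 'b': matches stack top 'b' => pop. Stack: bcbaea
  Read 'c': push. Stack: bcbaeac
  Read 'd': push. Stack: bcbaeacd
  Read 'e': push. Stack: bcbaeacde
  Read 'e': matches stack top 'e' => pop. Stack: bcbaeacd
Final stack: "bcbaeacd" (length 8)

8


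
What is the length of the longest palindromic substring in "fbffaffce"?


Input: "fbffaffce"
Checking substrings for palindromes:
  [2:7] "ffaff" (len 5) => palindrome
  [0:3] "fbf" (len 3) => palindrome
  [3:6] "faf" (len 3) => palindrome
  [2:4] "ff" (len 2) => palindrome
  [5:7] "ff" (len 2) => palindrome
Longest palindromic substring: "ffaff" with length 5

5


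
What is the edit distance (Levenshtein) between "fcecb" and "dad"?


Computing edit distance: "fcecb" -> "dad"
DP table:
           d    a    d
      0    1    2    3
  f   1    1    2    3
  c   2    2    2    3
  e   3    3    3    3
  c   4    4    4    4
  b   5    5    5    5
Edit distance = dp[5][3] = 5

5


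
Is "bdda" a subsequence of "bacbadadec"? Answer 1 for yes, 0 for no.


Check if "bdda" is a subsequence of "bacbadadec"
Greedy scan:
  Position 0 ('b'): matches sub[0] = 'b'
  Position 1 ('a'): no match needed
  Position 2 ('c'): no match needed
  Position 3 ('b'): no match needed
  Position 4 ('a'): no match needed
  Position 5 ('d'): matches sub[1] = 'd'
  Position 6 ('a'): no match needed
  Position 7 ('d'): matches sub[2] = 'd'
  Position 8 ('e'): no match needed
  Position 9 ('c'): no match needed
Only matched 3/4 characters => not a subsequence

0


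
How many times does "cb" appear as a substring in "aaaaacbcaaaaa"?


Searching for "cb" in "aaaaacbcaaaaa"
Scanning each position:
  Position 0: "aa" => no
  Position 1: "aa" => no
  Position 2: "aa" => no
  Position 3: "aa" => no
  Position 4: "ac" => no
  Position 5: "cb" => MATCH
  Position 6: "bc" => no
  Position 7: "ca" => no
  Position 8: "aa" => no
  Position 9: "aa" => no
  Position 10: "aa" => no
  Position 11: "aa" => no
Total occurrences: 1

1


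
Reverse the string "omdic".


Input: omdic
Reading characters right to left:
  Position 4: 'c'
  Position 3: 'i'
  Position 2: 'd'
  Position 1: 'm'
  Position 0: 'o'
Reversed: cidmo

cidmo


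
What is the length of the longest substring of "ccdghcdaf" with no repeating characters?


Input: "ccdghcdaf"
Sliding window (track last position of each char):
  Position 0 ('c'): window [0,0] length 1 -- new best
  Position 1 ('c'): repeat (last at 0), move window start to 1
  Position 1 ('c'): window [1,1] length 1
  Position 2 ('d'): window [1,2] length 2 -- new best
  Position 3 ('g'): window [1,3] length 3 -- new best
  Position 4 ('h'): window [1,4] length 4 -- new best
  Position 5 ('c'): repeat (last at 1), move window start to 2
  Position 5 ('c'): window [2,5] length 4
  Position 6 ('d'): repeat (last at 2), move window start to 3
  Position 6 ('d'): window [3,6] length 4
  Position 7 ('a'): window [3,7] length 5 -- new best
  Position 8 ('f'): window [3,8] length 6 -- new best
Longest substring with no repeats: "ghcdaf" with length 6

6


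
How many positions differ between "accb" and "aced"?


Comparing "accb" and "aced" position by position:
  Position 0: 'a' vs 'a' => same
  Position 1: 'c' vs 'c' => same
  Position 2: 'c' vs 'e' => DIFFER
  Position 3: 'b' vs 'd' => DIFFER
Positions that differ: 2

2


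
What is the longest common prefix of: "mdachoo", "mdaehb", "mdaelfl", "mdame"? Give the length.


Words: mdachoo, mdaehb, mdaelfl, mdame
  Position 0: all 'm' => match
  Position 1: all 'd' => match
  Position 2: all 'a' => match
  Position 3: ('c', 'e', 'e', 'm') => mismatch, stop
LCP = "mda" (length 3)

3


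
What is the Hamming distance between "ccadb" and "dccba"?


Comparing "ccadb" and "dccba" position by position:
  Position 0: 'c' vs 'd' => differ
  Position 1: 'c' vs 'c' => same
  Position 2: 'a' vs 'c' => differ
  Position 3: 'd' vs 'b' => differ
  Position 4: 'b' vs 'a' => differ
Total differences (Hamming distance): 4

4


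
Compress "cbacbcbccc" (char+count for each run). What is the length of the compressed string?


Input: cbacbcbccc
Runs:
  'c' x 1 => "c1"
  'b' x 1 => "b1"
  'a' x 1 => "a1"
  'c' x 1 => "c1"
  'b' x 1 => "b1"
  'c' x 1 => "c1"
  'b' x 1 => "b1"
  'c' x 3 => "c3"
Compressed: "c1b1a1c1b1c1b1c3"
Compressed length: 16

16


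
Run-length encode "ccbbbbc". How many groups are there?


Input: ccbbbbc
Scanning for consecutive runs:
  Group 1: 'c' x 2 (positions 0-1)
  Group 2: 'b' x 4 (positions 2-5)
  Group 3: 'c' x 1 (positions 6-6)
Total groups: 3

3


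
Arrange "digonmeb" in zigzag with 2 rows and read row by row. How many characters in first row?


Zigzag "digonmeb" into 2 rows:
Placing characters:
  'd' => row 0
  'i' => row 1
  'g' => row 0
  'o' => row 1
  'n' => row 0
  'm' => row 1
  'e' => row 0
  'b' => row 1
Rows:
  Row 0: "dgne"
  Row 1: "iomb"
First row length: 4

4


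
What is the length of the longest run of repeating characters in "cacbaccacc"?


Input: "cacbaccacc"
Scanning for longest run:
  Position 1 ('a'): new char, reset run to 1
  Position 2 ('c'): new char, reset run to 1
  Position 3 ('b'): new char, reset run to 1
  Position 4 ('a'): new char, reset run to 1
  Position 5 ('c'): new char, reset run to 1
  Position 6 ('c'): continues run of 'c', length=2
  Position 7 ('a'): new char, reset run to 1
  Position 8 ('c'): new char, reset run to 1
  Position 9 ('c'): continues run of 'c', length=2
Longest run: 'c' with length 2

2


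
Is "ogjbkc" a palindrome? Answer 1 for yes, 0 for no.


Input: ogjbkc
Reversed: ckbjgo
  Compare pos 0 ('o') with pos 5 ('c'): MISMATCH
  Compare pos 1 ('g') with pos 4 ('k'): MISMATCH
  Compare pos 2 ('j') with pos 3 ('b'): MISMATCH
Result: not a palindrome

0


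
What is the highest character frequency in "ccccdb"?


Input: ccccdb
Character counts:
  'b': 1
  'c': 4
  'd': 1
Maximum frequency: 4

4


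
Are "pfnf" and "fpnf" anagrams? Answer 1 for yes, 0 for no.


Strings: "pfnf", "fpnf"
Sorted first:  ffnp
Sorted second: ffnp
Sorted forms match => anagrams

1


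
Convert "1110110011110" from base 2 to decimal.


Input: "1110110011110" in base 2
Positional expansion:
  Digit '1' (value 1) x 2^12 = 4096
  Digit '1' (value 1) x 2^11 = 2048
  Digit '1' (value 1) x 2^10 = 1024
  Digit '0' (value 0) x 2^9 = 0
  Digit '1' (value 1) x 2^8 = 256
  Digit '1' (value 1) x 2^7 = 128
  Digit '0' (value 0) x 2^6 = 0
  Digit '0' (value 0) x 2^5 = 0
  Digit '1' (value 1) x 2^4 = 16
  Digit '1' (value 1) x 2^3 = 8
  Digit '1' (value 1) x 2^2 = 4
  Digit '1' (value 1) x 2^1 = 2
  Digit '0' (value 0) x 2^0 = 0
Sum = 7582

7582


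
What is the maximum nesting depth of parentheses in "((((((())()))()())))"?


Input: "((((((())()))()())))"
Tracking depth:
  Position 0 '(': depth becomes 1
  Position 1 '(': depth becomes 2
  Position 2 '(': depth becomes 3
  Position 3 '(': depth becomes 4
  Position 4 '(': depth becomes 5
  Position 5 '(': depth becomes 6
  Position 6 '(': depth becomes 7
  Position 7 ')': depth becomes 6
  Position 8 ')': depth becomes 5
  Position 9 '(': depth becomes 6
  Position 10 ')': depth becomes 5
  Position 11 ')': depth becomes 4
  Position 12 ')': depth becomes 3
  Position 13 '(': depth becomes 4
  Position 14 ')': depth becomes 3
  Position 15 '(': depth becomes 4
  Position 16 ')': depth becomes 3
  Position 17 ')': depth becomes 2
  Position 18 ')': depth becomes 1
  Position 19 ')': depth becomes 0
Maximum depth reached: 7

7


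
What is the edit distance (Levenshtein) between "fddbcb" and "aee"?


Computing edit distance: "fddbcb" -> "aee"
DP table:
           a    e    e
      0    1    2    3
  f   1    1    2    3
  d   2    2    2    3
  d   3    3    3    3
  b   4    4    4    4
  c   5    5    5    5
  b   6    6    6    6
Edit distance = dp[6][3] = 6

6
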